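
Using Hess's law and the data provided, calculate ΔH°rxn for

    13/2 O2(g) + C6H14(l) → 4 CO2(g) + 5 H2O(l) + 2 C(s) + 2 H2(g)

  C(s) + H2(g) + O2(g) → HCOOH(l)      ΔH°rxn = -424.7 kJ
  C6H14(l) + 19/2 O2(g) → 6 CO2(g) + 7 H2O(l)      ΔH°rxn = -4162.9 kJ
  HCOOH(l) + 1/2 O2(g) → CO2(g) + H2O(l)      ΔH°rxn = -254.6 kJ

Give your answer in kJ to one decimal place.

ΔH°rxn = -2804.3 kJ

equation 1 reversed and × 2: (-2)·(-424.7) = +849.4 kJ
equation 2 as written: -4162.9 kJ
equation 3 reversed and × 2: (-2)·(-254.6) = +509.2 kJ
ΔH°rxn = (-2)·(-424.7) + (1)·(-4162.9) + (-2)·(-254.6) = -2804.3 kJ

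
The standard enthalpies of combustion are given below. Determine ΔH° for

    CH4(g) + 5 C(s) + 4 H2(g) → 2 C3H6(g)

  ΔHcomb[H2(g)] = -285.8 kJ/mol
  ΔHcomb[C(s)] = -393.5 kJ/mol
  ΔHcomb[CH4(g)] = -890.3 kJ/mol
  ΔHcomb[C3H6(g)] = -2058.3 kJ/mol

With combustion enthalpies, reactants minus products:
= [1·(-890.3) + 5·(-393.5) + 4·(-285.8)] − [2·(-2058.3)]
= 115.6 kJ/mol

ΔH° = 115.6 kJ/mol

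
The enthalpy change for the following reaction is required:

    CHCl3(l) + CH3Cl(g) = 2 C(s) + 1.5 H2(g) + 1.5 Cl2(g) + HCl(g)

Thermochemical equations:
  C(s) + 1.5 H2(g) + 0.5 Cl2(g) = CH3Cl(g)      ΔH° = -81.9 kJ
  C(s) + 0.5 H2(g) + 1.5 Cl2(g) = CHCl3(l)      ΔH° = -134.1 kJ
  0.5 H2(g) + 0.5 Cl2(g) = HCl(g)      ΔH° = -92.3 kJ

ΔH° = 123.7 kJ

equation 1 reversed (CH3Cl(g) must end up as a reactant): +81.9 kJ
equation 2 reversed (reverse to put CHCl3(l) on the reactant side): +134.1 kJ
equation 3 as written (HCl(g) already on the product side): -92.3 kJ
Summing the manipulated equations, ΔH° = (-1)·(-81.9) + (-1)·(-134.1) + (1)·(-92.3) = 123.7 kJ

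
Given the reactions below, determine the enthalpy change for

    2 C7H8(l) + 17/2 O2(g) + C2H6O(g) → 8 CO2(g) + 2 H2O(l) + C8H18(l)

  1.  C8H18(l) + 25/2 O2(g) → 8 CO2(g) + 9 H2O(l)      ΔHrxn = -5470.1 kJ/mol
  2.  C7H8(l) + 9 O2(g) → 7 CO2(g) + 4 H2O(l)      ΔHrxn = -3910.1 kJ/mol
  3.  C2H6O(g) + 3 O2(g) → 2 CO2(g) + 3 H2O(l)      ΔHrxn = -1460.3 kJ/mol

ΔHrxn = -3810.4 kJ/mol

eq. 1 reversed: +5470.1 kJ/mol
eq. 2 × 2: (2)·(-3910.1) = -7820.2 kJ/mol
eq. 3 as written: -1460.3 kJ/mol
ΔHrxn = (-1)·(-5470.1) + (2)·(-3910.1) + (1)·(-1460.3) = -3810.4 kJ/mol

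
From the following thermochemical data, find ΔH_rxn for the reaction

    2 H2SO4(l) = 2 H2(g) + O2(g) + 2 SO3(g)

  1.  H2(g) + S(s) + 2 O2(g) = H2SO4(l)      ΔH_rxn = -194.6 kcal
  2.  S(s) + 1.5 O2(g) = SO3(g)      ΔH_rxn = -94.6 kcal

ΔH_rxn = 200.0 kcal

eq. 1 reversed and × 2: (-2)·(-194.6) = +389.2 kcal
eq. 2 × 2: (2)·(-94.6) = -189.2 kcal
Summing the manipulated equations, ΔH_rxn = (-2)·(-194.6) + (2)·(-94.6) = 200.0 kcal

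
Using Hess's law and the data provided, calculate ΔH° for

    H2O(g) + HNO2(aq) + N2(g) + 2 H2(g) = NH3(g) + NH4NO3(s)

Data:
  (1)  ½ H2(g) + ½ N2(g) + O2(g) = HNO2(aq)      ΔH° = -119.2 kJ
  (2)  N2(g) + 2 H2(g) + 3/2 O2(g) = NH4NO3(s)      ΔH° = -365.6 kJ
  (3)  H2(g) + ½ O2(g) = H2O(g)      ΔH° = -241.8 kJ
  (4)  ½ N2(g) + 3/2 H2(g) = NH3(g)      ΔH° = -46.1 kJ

(1) reversed: +119.2 kJ
(2) as written: -365.6 kJ
(3) reversed: +241.8 kJ
(4) as written: -46.1 kJ
Since enthalpy is a state function, ΔH° = (-1)·(-119.2) + (1)·(-365.6) + (-1)·(-241.8) + (1)·(-46.1) = -50.7 kJ

ΔH° = -50.7 kJ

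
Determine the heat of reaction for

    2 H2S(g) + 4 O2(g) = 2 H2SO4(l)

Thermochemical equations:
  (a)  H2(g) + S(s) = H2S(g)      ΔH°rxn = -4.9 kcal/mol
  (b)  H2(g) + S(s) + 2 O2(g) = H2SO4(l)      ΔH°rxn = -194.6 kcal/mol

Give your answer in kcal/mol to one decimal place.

(a) reversed and × 2: (-2)·(-4.9) = +9.8 kcal/mol
(b) × 2: (2)·(-194.6) = -389.2 kcal/mol
Since enthalpy is a state function, ΔH°rxn = (-2)·(-4.9) + (2)·(-194.6) = -379.4 kcal/mol

ΔH°rxn = -379.4 kcal/mol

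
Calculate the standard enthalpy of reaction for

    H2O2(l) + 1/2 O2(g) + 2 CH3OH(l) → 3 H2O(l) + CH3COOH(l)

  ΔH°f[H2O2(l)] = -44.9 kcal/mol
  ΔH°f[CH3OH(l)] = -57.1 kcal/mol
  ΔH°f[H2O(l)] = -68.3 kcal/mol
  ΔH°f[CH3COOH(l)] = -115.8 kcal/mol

ΔH_rxn = -161.6 kcal/mol

Products: 3·(-68.3) + 1·(-115.8) = -320.7
Reactants: 1·(-44.9) + 1/2·(+0.0) + 2·(-57.1) = -159.1
ΔH_rxn = (-320.7) − (-159.1) = -161.6 kcal/mol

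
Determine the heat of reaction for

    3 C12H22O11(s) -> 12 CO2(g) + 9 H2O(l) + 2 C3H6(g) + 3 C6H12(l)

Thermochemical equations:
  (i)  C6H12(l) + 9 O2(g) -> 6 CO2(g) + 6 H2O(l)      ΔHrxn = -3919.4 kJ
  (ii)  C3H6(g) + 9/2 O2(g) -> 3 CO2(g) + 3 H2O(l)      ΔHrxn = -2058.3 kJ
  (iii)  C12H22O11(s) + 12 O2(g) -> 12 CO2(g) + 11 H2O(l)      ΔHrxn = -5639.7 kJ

(i) reversed and × 3: (-3)·(-3919.4) = +11758.2 kJ
(ii) reversed and × 2: (-2)·(-2058.3) = +4116.6 kJ
(iii) × 3: (3)·(-5639.7) = -16919.1 kJ
ΔHrxn = (-3)·(-3919.4) + (-2)·(-2058.3) + (3)·(-5639.7) = -1044.3 kJ

ΔHrxn = -1044.3 kJ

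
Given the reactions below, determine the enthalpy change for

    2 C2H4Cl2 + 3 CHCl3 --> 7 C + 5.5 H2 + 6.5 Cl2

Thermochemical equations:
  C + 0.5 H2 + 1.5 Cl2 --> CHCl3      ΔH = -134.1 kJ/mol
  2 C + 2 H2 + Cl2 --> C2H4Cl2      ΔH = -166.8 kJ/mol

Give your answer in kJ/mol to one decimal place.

ΔH = 735.9 kJ/mol

equation 1 reversed and × 3 (CHCl3 must end up as a reactant; ×3 to match 3 CHCl3 in the target): (-3)·(-134.1) = +402.3 kJ/mol
equation 2 reversed and × 2 (C2H4Cl2 must end up as a reactant; ×2 to match 2 C2H4Cl2 in the target): (-2)·(-166.8) = +333.6 kJ/mol
Combining the equations, ΔH = (-3)·(-134.1) + (-2)·(-166.8) = 735.9 kJ/mol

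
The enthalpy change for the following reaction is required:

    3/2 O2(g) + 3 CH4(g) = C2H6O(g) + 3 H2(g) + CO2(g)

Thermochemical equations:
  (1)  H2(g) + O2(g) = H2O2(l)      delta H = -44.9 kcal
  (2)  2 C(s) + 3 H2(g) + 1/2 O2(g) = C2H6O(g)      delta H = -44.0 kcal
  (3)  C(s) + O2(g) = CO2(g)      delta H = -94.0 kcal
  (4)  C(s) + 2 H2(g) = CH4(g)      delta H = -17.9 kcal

delta H = -84.3 kcal

(1): not needed.
(2) as written: -44.0 kcal
(3) as written: -94.0 kcal
(4) reversed and × 3: (-3)·(-17.9) = +53.7 kcal
delta H = (1)·(-44.0) + (1)·(-94.0) + (-3)·(-17.9) = -84.3 kcal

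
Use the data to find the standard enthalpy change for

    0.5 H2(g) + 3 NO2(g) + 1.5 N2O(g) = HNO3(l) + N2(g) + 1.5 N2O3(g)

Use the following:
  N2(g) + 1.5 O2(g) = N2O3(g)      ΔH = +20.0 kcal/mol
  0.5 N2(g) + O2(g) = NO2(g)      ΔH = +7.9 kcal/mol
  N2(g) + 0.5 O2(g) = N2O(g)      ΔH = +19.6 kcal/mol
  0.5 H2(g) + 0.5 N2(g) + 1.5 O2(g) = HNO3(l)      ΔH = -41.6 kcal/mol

ΔH = -64.7 kcal/mol

equation 1 × 3/2 (scale by 3/2 for the 3/2 N2O3(g)): (3/2)·(+20.0) = +30.0 kcal/mol
equation 2 reversed and × 3 (NO2(g) must end up as a reactant; scale by 3 for the 3 NO2(g)): (-3)·(+7.9) = -23.7 kcal/mol
equation 3 reversed and × 3/2 (reverse to put N2O(g) on the reactant side; scale by 3/2 for the 3/2 N2O(g)): (-3/2)·(+19.6) = -29.4 kcal/mol
equation 4 as written (HNO3(l) already on the product side): -41.6 kcal/mol
Since enthalpy is a state function, ΔH = (3/2)·(+20.0) + (-3)·(+7.9) + (-3/2)·(+19.6) + (1)·(-41.6) = -64.7 kcal/mol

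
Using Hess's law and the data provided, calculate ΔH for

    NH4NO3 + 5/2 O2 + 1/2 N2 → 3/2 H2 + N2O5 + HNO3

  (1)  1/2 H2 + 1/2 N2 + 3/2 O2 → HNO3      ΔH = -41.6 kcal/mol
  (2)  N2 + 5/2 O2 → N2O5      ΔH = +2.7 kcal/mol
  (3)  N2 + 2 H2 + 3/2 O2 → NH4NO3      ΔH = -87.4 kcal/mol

(1) as written (HNO3 already on the product side): -41.6 kcal/mol
(2) as written (N2O5 already on the product side): +2.7 kcal/mol
(3) reversed (NH4NO3 must end up as a reactant): +87.4 kcal/mol
By Hess's law, ΔH = (-41.6) + (+2.7) + (+87.4) = 48.5 kcal/mol

ΔH = 48.5 kcal/mol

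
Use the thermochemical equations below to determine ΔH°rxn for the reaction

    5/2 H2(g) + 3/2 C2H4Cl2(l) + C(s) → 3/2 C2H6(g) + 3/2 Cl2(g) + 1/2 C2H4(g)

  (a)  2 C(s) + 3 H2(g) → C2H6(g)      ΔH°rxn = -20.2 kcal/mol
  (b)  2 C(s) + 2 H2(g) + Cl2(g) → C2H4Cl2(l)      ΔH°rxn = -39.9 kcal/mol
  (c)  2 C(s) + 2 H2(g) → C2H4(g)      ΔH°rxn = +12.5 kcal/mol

ΔH°rxn = 35.8 kcal/mol

(a) × 3/2 (scale by 3/2 for the 3/2 C2H6(g)): (3/2)·(-20.2) = -30.3 kcal/mol
(b) reversed and × 3/2 (reverse to put C2H4Cl2(l) on the reactant side; ×3/2 to match 3/2 C2H4Cl2(l) in the target): (-3/2)·(-39.9) = +59.85 kcal/mol
(c) × 1/2 (×1/2 to match 1/2 C2H4(g) in the target): (1/2)·(+12.5) = +6.25 kcal/mol
ΔH°rxn = (3/2)·(-20.2) + (-3/2)·(-39.9) + (1/2)·(+12.5) = 35.8 kcal/mol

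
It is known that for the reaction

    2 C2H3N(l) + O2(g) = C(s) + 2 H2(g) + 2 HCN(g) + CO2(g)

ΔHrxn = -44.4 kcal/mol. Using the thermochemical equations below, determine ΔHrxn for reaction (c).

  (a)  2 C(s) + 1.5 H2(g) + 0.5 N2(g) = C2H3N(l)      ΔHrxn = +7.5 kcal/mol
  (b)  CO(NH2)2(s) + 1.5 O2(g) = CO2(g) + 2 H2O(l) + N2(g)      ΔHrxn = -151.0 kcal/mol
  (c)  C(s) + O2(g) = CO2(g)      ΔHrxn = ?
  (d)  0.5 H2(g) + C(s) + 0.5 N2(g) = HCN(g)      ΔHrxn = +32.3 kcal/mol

ΔHrxn = -94.0 kcal/mol

(a) reversed and × 2 (C2H3N(l) must end up as a reactant; ×2 to match 2 C2H3N(l) in the target): (-2)·(+7.5) = -15.0 kcal/mol
(b): not needed (H2O(l) appears nowhere else).
(c) as written: contributes x
(d) × 2 (scale by 2 for the 2 HCN(g)): (2)·(+32.3) = +64.6 kcal/mol
-44.4 = (-15.0) + (+64.6) + x
x = (-44.4 − (+49.6)) / (1) = -94.0 kcal/mol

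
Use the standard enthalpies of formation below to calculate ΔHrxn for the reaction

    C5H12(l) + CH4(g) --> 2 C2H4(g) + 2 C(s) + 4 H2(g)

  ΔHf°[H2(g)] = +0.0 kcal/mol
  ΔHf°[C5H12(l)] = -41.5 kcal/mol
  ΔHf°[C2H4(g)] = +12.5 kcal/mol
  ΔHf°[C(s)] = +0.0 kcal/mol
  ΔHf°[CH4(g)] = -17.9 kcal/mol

ΔH°rxn = Σ nΔHf°(products) − Σ nΔHf°(reactants).
Products: 2·(+12.5) + 2·(+0.0) + 4·(+0.0) = +25.0
Reactants: 1·(-41.5) + 1·(-17.9) = -59.4
ΔHrxn = (+25.0) − (-59.4) = 84.4 kcal/mol

ΔHrxn = 84.4 kcal/mol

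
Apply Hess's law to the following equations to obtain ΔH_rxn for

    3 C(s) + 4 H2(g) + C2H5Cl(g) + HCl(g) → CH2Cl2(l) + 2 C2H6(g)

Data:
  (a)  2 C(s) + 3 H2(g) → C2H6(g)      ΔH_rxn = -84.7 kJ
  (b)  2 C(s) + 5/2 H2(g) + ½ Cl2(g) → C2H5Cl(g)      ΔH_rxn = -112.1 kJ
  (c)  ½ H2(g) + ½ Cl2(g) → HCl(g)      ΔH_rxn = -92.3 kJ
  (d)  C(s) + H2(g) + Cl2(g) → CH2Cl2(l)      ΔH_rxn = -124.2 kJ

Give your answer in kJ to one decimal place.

ΔH_rxn = -89.2 kJ

(a) × 2: (2)·(-84.7) = -169.4 kJ
(b) reversed: +112.1 kJ
(c) reversed: +92.3 kJ
(d) as written: -124.2 kJ
Combining the equations, ΔH_rxn = (2)·(-84.7) + (-1)·(-112.1) + (-1)·(-92.3) + (1)·(-124.2) = -89.2 kJ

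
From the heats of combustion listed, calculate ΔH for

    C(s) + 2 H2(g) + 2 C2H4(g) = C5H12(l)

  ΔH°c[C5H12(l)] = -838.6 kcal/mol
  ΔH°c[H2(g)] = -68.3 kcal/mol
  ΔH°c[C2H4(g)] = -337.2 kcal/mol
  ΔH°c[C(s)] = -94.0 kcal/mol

With combustion enthalpies, reactants minus products:
= [1·(-94.0) + 2·(-68.3) + 2·(-337.2)] − [1·(-838.6)]
= -66.4 kcal/mol

ΔH = -66.4 kcal/mol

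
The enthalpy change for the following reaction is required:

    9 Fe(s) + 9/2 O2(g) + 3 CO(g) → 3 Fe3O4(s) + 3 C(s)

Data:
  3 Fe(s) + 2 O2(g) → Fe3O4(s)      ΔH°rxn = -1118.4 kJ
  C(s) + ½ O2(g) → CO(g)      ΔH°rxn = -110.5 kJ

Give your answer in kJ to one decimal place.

equation 1 × 3: (3)·(-1118.4) = -3355.2 kJ
equation 2 reversed and × 3: (-3)·(-110.5) = +331.5 kJ
Combining the equations, ΔH°rxn = (3)·(-1118.4) + (-3)·(-110.5) = -3023.7 kJ

ΔH°rxn = -3023.7 kJ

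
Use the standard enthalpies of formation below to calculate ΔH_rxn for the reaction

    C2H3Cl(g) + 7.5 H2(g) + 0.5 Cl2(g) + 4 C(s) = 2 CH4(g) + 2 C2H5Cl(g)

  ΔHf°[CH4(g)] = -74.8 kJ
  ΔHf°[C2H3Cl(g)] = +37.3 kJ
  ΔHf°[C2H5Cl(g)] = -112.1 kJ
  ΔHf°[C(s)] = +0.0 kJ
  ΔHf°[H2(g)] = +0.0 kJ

ΔH_rxn = -411.1 kJ

ΔH°rxn = Σ nΔHf°(products) − Σ nΔHf°(reactants).
Products: 2·(-74.8) + 2·(-112.1) = -373.8
Reactants: 1·(+37.3) + 15/2·(+0.0) + 1/2·(+0.0) + 4·(+0.0) = +37.3
ΔH_rxn = (-373.8) − (+37.3) = -411.1 kJ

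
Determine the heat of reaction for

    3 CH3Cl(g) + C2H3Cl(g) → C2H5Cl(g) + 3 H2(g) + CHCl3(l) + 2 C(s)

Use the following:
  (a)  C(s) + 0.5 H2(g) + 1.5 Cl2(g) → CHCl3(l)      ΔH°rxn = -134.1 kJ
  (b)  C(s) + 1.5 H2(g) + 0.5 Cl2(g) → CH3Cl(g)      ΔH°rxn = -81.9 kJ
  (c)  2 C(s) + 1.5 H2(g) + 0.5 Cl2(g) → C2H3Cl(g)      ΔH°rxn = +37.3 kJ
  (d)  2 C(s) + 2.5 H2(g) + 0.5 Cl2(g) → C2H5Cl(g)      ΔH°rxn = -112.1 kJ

(a) as written: -134.1 kJ
(b) reversed and × 3: (-3)·(-81.9) = +245.7 kJ
(c) reversed: -37.3 kJ
(d) as written: -112.1 kJ
Since enthalpy is a state function, ΔH°rxn = (-134.1) + (+245.7) + (-37.3) + (-112.1) = -37.8 kJ

ΔH°rxn = -37.8 kJ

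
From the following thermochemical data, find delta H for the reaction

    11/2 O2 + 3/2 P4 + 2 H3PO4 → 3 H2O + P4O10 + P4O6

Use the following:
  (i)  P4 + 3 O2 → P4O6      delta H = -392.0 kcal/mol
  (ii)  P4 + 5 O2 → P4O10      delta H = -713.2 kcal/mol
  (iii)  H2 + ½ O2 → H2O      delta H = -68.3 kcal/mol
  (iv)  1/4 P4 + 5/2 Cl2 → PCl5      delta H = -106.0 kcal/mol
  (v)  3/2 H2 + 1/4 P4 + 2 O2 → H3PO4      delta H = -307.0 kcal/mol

(i) as written (P4O6 already on the product side): -392.0 kcal/mol
(ii) as written (P4O10 already on the product side): -713.2 kcal/mol
(iii) × 3 (scale by 3 for the 3 H2O): (3)·(-68.3) = -204.9 kcal/mol
(iv): not needed (Cl2 appears nowhere else).
(v) reversed and × 2 (H3PO4 must end up as a reactant; ×2 to match 2 H3PO4 in the target): (-2)·(-307.0) = +614.0 kcal/mol
delta H = (-392.0) + (-713.2) + (-204.9) + (+614.0) = -696.1 kcal/mol

delta H = -696.1 kcal/mol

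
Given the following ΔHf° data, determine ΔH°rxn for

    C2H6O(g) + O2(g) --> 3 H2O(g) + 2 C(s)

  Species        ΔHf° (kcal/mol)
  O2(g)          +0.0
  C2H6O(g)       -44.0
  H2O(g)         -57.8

Products: 3·(-57.8) + 2·(+0.0) = -173.4
Reactants: 1·(-44.0) + 1·(+0.0) = -44.0
ΔH°rxn = (-173.4) − (-44.0) = -129.4 kcal/mol

ΔH°rxn = -129.4 kcal/mol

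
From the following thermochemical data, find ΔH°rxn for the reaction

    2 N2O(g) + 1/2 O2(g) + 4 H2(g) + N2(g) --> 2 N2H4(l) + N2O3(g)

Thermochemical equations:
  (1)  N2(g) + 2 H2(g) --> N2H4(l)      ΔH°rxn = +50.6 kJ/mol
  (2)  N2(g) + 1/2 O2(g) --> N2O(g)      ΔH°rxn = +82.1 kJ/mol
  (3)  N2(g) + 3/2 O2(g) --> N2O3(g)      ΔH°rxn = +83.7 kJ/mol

(1) × 2: (2)·(+50.6) = +101.2 kJ/mol
(2) reversed and × 2: (-2)·(+82.1) = -164.2 kJ/mol
(3) as written: +83.7 kJ/mol
Combining the equations, ΔH°rxn = (+101.2) + (-164.2) + (+83.7) = 20.7 kJ/mol

ΔH°rxn = 20.7 kJ/mol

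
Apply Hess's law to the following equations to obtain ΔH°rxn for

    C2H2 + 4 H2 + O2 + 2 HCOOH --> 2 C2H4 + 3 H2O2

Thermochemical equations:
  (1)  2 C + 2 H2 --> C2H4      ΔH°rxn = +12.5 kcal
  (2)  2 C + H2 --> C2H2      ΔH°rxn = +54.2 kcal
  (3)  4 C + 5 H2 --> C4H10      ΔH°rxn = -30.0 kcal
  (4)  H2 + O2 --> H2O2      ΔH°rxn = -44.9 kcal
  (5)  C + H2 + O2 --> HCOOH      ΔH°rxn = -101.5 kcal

(1) × 2 (scale by 2 for the 2 C2H4): (2)·(+12.5) = +25.0 kcal
(2) reversed (reverse to put C2H2 on the reactant side): -54.2 kcal
(3): not needed (C4H10 appears nowhere else).
(4) × 3 (×3 to match 3 H2O2 in the target): (3)·(-44.9) = -134.7 kcal
(5) reversed and × 2 (reverse to put HCOOH on the reactant side; scale by 2 for the 2 HCOOH): (-2)·(-101.5) = +203.0 kcal
ΔH°rxn = (+25.0) + (-54.2) + (-134.7) + (+203.0) = 39.1 kcal

ΔH°rxn = 39.1 kcal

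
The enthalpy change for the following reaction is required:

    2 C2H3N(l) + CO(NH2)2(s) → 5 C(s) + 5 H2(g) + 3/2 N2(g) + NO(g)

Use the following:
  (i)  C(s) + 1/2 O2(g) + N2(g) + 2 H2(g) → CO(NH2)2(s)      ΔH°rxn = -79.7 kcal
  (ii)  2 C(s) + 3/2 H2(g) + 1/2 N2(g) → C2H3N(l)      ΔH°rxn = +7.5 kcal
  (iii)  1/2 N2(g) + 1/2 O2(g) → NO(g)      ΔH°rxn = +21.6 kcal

(i) reversed: +79.7 kcal
(ii) reversed and × 2: (-2)·(+7.5) = -15.0 kcal
(iii) as written: +21.6 kcal
Combining the equations, ΔH°rxn = (-1)·(-79.7) + (-2)·(+7.5) + (1)·(+21.6) = 86.3 kcal

ΔH°rxn = 86.3 kcal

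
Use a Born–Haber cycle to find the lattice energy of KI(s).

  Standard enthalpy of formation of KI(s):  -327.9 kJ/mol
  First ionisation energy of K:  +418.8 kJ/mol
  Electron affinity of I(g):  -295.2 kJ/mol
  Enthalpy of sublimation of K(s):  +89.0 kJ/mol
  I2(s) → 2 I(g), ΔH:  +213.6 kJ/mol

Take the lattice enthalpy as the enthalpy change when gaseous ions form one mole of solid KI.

ΔHf° = 1·ΔHsub + 1·(ΣIE) + 1/2·D(I2) + 1·EA + U
-327.9 = 1·(+89.0) + 1·(+418.8) + 1/2·(+213.6) + 1·(-295.2) + U
U = -327.9 − (+319.4) = -647.3 kJ/mol

U = -647.3 kJ/mol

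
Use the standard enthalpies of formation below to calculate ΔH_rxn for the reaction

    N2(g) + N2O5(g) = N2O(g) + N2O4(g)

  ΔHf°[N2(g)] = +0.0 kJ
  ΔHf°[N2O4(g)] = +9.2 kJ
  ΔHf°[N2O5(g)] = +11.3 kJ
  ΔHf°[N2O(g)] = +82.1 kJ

ΔH_rxn = 80.0 kJ

ΔH°rxn = Σ nΔHf°(products) − Σ nΔHf°(reactants).
Products: 1·(+82.1) + 1·(+9.2) = +91.3
Reactants: 1·(+0.0) + 1·(+11.3) = +11.3
ΔH_rxn = (+91.3) − (+11.3) = 80.0 kJ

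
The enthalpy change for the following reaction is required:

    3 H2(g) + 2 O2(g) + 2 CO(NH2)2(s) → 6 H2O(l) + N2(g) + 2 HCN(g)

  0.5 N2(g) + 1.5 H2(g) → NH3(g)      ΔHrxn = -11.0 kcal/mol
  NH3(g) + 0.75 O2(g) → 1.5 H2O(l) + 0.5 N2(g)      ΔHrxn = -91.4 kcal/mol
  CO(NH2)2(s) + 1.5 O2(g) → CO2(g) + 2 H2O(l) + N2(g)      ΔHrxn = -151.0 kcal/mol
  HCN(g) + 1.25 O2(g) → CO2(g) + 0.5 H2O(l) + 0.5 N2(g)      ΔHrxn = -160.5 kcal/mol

ΔHrxn = -185.8 kcal/mol

equation 1 × 2 (scale by 2 for the 3 H2(g)): (2)·(-11.0) = -22.0 kcal/mol
equation 2 × 2: (2)·(-91.4) = -182.8 kcal/mol
equation 3 × 2 (×2 to match 2 CO(NH2)2(s) in the target): (2)·(-151.0) = -302.0 kcal/mol
equation 4 reversed and × 2 (reverse to put HCN(g) on the product side; scale by 2 for the 2 HCN(g)): (-2)·(-160.5) = +321.0 kcal/mol
By Hess's law, ΔHrxn = (2)·(-11.0) + (2)·(-91.4) + (2)·(-151.0) + (-2)·(-160.5) = -185.8 kcal/mol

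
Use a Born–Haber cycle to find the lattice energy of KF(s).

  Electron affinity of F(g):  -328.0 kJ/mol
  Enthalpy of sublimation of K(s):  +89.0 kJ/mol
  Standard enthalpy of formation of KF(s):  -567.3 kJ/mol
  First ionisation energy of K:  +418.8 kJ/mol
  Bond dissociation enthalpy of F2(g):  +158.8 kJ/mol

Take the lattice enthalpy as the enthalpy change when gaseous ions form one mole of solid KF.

ΔHf° = 1·ΔHsub + 1·(ΣIE) + 1/2·D(F2) + 1·EA + U
-567.3 = 1·(+89.0) + 1·(+418.8) + 1/2·(+158.8) + 1·(-328.0) + U
U = -567.3 − (+259.2) = -826.5 kJ/mol

U = -826.5 kJ/mol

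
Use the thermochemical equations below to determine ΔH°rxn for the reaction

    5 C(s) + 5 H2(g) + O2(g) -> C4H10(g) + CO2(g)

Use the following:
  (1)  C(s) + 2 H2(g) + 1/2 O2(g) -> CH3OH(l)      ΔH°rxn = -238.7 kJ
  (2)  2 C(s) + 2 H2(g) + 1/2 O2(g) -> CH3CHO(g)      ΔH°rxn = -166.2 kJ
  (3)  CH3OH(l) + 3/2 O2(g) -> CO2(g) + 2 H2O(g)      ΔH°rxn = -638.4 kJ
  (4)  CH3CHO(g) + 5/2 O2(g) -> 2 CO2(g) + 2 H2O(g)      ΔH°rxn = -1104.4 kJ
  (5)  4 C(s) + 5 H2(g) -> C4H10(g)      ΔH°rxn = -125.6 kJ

(1) reversed: +238.7 kJ
(2) as written: -166.2 kJ
(3) reversed: +638.4 kJ
(4) as written: -1104.4 kJ
(5) as written: -125.6 kJ
ΔH°rxn = (+238.7) + (-166.2) + (+638.4) + (-1104.4) + (-125.6) = -519.1 kJ

ΔH°rxn = -519.1 kJ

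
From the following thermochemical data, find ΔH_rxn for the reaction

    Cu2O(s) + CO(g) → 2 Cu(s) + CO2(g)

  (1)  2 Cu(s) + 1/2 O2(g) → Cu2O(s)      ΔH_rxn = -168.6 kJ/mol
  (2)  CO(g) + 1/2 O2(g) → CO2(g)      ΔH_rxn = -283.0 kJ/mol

(1) reversed (Cu2O(s) must end up as a reactant): +168.6 kJ/mol
(2) as written (CO(g) already on the reactant side): -283.0 kJ/mol
ΔH_rxn = (-1)·(-168.6) + (1)·(-283.0) = -114.4 kJ/mol

ΔH_rxn = -114.4 kJ/mol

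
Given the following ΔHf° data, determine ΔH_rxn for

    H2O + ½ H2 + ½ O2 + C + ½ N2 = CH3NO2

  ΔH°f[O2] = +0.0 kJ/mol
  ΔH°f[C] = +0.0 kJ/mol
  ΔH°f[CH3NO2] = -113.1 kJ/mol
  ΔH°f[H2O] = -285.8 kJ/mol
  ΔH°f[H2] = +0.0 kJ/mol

Products: 1·(-113.1) = -113.1
Reactants: 1·(-285.8) + 1/2·(+0.0) + 1/2·(+0.0) + 1·(+0.0) + 1/2·(+0.0) = -285.8
ΔH_rxn = (-113.1) − (-285.8) = 172.7 kJ/mol

ΔH_rxn = 172.7 kJ/mol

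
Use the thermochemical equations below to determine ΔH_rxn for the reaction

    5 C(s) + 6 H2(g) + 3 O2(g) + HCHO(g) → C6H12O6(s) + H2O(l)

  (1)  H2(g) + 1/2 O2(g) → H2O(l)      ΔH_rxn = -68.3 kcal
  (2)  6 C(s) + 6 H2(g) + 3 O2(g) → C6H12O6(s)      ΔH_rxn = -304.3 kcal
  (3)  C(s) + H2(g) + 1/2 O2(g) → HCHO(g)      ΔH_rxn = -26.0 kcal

(1) as written (H2O(l) already on the product side): -68.3 kcal
(2) as written (C6H12O6(s) already on the product side): -304.3 kcal
(3) reversed (reverse to put HCHO(g) on the reactant side): +26.0 kcal
Since enthalpy is a state function, ΔH_rxn = (-68.3) + (-304.3) + (+26.0) = -346.6 kcal

ΔH_rxn = -346.6 kcal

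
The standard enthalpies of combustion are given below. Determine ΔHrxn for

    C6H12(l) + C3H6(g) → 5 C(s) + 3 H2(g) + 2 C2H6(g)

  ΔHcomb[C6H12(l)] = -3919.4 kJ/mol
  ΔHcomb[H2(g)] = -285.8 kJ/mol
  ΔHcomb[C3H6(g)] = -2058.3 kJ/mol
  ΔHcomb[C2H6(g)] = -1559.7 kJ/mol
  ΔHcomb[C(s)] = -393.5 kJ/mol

With combustion enthalpies, reactants minus products:
= [1·(-3919.4) + 1·(-2058.3)] − [5·(-393.5) + 3·(-285.8) + 2·(-1559.7)]
= -33.4 kJ/mol

ΔHrxn = -33.4 kJ/mol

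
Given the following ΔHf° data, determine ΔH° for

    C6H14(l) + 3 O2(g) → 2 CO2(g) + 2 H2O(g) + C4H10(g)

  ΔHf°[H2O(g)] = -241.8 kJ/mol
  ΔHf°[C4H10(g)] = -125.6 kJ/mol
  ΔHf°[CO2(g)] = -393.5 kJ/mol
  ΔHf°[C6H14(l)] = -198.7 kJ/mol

ΔH° = -1197.5 kJ/mol

Products: 2·(-393.5) + 2·(-241.8) + 1·(-125.6) = -1396.2
Reactants: 1·(-198.7) + 3·(+0.0) = -198.7
ΔH° = (-1396.2) − (-198.7) = -1197.5 kJ/mol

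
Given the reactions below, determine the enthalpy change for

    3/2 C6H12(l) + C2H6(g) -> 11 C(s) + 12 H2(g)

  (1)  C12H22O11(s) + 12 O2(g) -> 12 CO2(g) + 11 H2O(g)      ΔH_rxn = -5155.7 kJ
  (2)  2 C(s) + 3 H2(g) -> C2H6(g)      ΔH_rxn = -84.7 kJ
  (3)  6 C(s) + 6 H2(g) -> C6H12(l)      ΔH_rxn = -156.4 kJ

ΔH_rxn = 319.3 kJ

(1): not needed.
(2) reversed: +84.7 kJ
(3) reversed and × 3/2: (-3/2)·(-156.4) = +234.6 kJ
By Hess's law, ΔH_rxn = (-1)·(-84.7) + (-3/2)·(-156.4) = 319.3 kJ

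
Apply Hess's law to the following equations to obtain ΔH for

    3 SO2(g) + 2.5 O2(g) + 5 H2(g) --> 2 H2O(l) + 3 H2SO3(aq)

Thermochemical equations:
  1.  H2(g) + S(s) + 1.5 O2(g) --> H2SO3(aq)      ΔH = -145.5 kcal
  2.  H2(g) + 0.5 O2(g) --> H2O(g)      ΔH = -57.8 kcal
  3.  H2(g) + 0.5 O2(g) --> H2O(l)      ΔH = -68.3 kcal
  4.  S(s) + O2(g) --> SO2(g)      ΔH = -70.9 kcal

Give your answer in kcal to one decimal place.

eq. 1 × 3: (3)·(-145.5) = -436.5 kcal
eq. 2: not needed.
eq. 3 × 2: (2)·(-68.3) = -136.6 kcal
eq. 4 reversed and × 3: (-3)·(-70.9) = +212.7 kcal
Combining the equations, ΔH = (-436.5) + (-136.6) + (+212.7) = -360.4 kcal

ΔH = -360.4 kcal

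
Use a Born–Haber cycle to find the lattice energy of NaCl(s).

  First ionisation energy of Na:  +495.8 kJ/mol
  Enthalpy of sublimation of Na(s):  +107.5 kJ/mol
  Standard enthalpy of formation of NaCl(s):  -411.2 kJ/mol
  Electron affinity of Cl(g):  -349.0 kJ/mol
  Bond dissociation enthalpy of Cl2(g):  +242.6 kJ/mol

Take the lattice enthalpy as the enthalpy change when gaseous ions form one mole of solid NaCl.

U = -786.8 kJ/mol

ΔHf° = 1·ΔHsub + 1·(ΣIE) + 1/2·D(Cl2) + 1·EA + U
-411.2 = 1·(+107.5) + 1·(+495.8) + 1/2·(+242.6) + 1·(-349.0) + U
U = -411.2 − (+375.6) = -786.8 kJ/mol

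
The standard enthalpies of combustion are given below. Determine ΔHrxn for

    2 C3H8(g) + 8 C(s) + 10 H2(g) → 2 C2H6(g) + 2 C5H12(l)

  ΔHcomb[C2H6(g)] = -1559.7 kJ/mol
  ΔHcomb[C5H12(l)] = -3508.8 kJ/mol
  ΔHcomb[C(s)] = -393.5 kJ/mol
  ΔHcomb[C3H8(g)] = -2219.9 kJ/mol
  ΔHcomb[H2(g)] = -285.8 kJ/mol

With combustion enthalpies, reactants minus products:
= [2·(-2219.9) + 8·(-393.5) + 10·(-285.8)] − [2·(-1559.7) + 2·(-3508.8)]
= -308.8 kJ/mol

ΔHrxn = -308.8 kJ/mol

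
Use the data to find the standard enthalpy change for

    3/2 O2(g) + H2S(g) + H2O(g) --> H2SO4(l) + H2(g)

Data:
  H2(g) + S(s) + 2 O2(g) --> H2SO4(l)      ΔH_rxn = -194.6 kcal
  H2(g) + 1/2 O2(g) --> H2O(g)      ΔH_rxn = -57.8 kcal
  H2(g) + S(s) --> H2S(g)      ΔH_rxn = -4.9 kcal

equation 1 as written: -194.6 kcal
equation 2 reversed: +57.8 kcal
equation 3 reversed: +4.9 kcal
ΔH_rxn = (1)·(-194.6) + (-1)·(-57.8) + (-1)·(-4.9) = -131.9 kcal

ΔH_rxn = -131.9 kcal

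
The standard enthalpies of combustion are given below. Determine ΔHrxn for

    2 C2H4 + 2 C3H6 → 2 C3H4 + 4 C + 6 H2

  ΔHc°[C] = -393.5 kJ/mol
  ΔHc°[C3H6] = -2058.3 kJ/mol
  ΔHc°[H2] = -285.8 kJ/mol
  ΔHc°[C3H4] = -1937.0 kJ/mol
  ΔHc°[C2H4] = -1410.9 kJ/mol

With combustion enthalpies, reactants minus products:
= [2·(-1410.9) + 2·(-2058.3)] − [2·(-1937.0) + 4·(-393.5) + 6·(-285.8)]
= 224.4 kJ/mol

ΔHrxn = 224.4 kJ/mol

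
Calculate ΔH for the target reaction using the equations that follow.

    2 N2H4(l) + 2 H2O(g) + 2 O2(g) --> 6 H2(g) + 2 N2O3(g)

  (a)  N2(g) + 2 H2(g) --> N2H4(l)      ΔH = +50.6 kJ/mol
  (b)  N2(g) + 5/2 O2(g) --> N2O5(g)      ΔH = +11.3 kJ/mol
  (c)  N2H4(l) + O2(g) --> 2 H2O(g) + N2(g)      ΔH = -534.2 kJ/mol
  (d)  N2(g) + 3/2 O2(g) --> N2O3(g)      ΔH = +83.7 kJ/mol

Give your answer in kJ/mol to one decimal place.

(a) reversed and × 3 (H2(g) must end up as a product; ×3 to match 6 H2(g) in the target): (-3)·(+50.6) = -151.8 kJ/mol
(b): not needed (N2O5(g) appears nowhere else).
(c) reversed (H2O(g) must end up as a reactant): +534.2 kJ/mol
(d) × 2 (×2 to match 2 N2O3(g) in the target): (2)·(+83.7) = +167.4 kJ/mol
Since enthalpy is a state function, ΔH = (-151.8) + (+534.2) + (+167.4) = 549.8 kJ/mol

ΔH = 549.8 kJ/mol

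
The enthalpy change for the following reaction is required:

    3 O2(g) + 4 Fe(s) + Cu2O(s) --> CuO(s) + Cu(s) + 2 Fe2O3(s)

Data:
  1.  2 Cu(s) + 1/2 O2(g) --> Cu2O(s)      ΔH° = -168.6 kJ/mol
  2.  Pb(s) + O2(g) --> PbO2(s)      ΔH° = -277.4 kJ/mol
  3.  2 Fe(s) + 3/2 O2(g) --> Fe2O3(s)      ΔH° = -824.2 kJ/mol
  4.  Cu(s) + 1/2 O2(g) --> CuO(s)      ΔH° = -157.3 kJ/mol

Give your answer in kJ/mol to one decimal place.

ΔH° = -1637.1 kJ/mol

eq. 1 reversed: +168.6 kJ/mol
eq. 2: not needed.
eq. 3 × 2: (2)·(-824.2) = -1648.4 kJ/mol
eq. 4 as written: -157.3 kJ/mol
Summing the manipulated equations, ΔH° = (-1)·(-168.6) + (2)·(-824.2) + (1)·(-157.3) = -1637.1 kJ/mol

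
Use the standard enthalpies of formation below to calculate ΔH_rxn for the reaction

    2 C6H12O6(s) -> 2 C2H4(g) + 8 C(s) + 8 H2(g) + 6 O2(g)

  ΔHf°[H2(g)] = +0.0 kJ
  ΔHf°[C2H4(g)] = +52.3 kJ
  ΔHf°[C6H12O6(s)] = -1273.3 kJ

ΔH°rxn = Σ nΔHf°(products) − Σ nΔHf°(reactants).
Products: 2·(+52.3) + 8·(+0.0) + 8·(+0.0) + 6·(+0.0) = +104.6
Reactants: 2·(-1273.3) = -2546.6
ΔH_rxn = (+104.6) − (-2546.6) = 2651.2 kJ

ΔH_rxn = 2651.2 kJ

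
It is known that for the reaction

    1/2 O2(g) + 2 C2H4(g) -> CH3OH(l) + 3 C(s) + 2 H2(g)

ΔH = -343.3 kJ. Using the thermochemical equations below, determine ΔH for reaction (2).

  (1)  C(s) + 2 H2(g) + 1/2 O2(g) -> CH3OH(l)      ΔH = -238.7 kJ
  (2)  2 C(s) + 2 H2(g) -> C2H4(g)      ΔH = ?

ΔH = 52.3 kJ

(1) as written: -238.7 kJ
(2) reversed and × 2: contributes −2·x
-343.3 = (-238.7) − 2·x
x = (-343.3 − (-238.7)) / (-2) = 52.3 kJ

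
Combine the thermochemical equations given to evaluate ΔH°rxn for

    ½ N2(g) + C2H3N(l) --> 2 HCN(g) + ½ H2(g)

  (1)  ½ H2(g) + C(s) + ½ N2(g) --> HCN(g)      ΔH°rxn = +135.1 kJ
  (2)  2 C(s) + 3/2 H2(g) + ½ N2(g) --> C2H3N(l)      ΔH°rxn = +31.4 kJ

ΔH°rxn = 238.8 kJ

(1) × 2 (×2 to match 2 HCN(g) in the target): (2)·(+135.1) = +270.2 kJ
(2) reversed (reverse to put C2H3N(l) on the reactant side): -31.4 kJ
Combining the equations, ΔH°rxn = (+270.2) + (-31.4) = 238.8 kJ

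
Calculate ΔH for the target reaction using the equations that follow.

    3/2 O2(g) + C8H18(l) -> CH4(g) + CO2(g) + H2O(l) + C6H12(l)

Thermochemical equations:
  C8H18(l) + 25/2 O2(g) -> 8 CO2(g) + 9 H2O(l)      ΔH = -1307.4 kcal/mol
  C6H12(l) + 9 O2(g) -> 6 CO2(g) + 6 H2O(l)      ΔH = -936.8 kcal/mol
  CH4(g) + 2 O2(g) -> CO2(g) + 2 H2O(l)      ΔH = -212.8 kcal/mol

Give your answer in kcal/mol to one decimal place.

ΔH = -157.8 kcal/mol

equation 1 as written (C8H18(l) already on the reactant side): -1307.4 kcal/mol
equation 2 reversed (reverse to put C6H12(l) on the product side): +936.8 kcal/mol
equation 3 reversed (CH4(g) must end up as a product): +212.8 kcal/mol
Summing the manipulated equations, ΔH = (-1307.4) + (+936.8) + (+212.8) = -157.8 kcal/mol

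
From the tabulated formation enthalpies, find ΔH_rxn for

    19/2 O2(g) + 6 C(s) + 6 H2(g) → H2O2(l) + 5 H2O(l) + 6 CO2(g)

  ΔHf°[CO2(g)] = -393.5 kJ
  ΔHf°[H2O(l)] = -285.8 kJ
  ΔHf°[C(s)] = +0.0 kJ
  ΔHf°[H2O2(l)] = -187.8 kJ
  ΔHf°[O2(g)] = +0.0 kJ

Products: 1·(-187.8) + 5·(-285.8) + 6·(-393.5) = -3977.8
Reactants: 19/2·(+0.0) + 6·(+0.0) + 6·(+0.0) = +0.0
ΔH_rxn = (-3977.8) − (+0.0) = -3977.8 kJ

ΔH_rxn = -3977.8 kJ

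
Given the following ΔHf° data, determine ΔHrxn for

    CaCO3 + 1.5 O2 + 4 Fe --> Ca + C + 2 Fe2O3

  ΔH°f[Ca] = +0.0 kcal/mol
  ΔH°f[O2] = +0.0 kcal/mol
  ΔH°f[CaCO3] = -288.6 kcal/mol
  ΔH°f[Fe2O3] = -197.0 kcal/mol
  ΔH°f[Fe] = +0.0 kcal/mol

Products: 1·(+0.0) + 1·(+0.0) + 2·(-197.0) = -394.0
Reactants: 1·(-288.6) + 3/2·(+0.0) + 4·(+0.0) = -288.6
ΔHrxn = (-394.0) − (-288.6) = -105.4 kcal/mol

ΔHrxn = -105.4 kcal/mol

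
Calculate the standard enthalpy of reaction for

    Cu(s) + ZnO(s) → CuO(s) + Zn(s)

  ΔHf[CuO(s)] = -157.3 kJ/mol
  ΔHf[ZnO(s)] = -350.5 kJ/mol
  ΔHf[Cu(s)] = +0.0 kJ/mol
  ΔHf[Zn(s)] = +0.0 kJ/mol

ΔH°rxn = 193.2 kJ/mol

Products: 1·(-157.3) + 1·(+0.0) = -157.3
Reactants: 1·(+0.0) + 1·(-350.5) = -350.5
ΔH°rxn = (-157.3) − (-350.5) = 193.2 kJ/mol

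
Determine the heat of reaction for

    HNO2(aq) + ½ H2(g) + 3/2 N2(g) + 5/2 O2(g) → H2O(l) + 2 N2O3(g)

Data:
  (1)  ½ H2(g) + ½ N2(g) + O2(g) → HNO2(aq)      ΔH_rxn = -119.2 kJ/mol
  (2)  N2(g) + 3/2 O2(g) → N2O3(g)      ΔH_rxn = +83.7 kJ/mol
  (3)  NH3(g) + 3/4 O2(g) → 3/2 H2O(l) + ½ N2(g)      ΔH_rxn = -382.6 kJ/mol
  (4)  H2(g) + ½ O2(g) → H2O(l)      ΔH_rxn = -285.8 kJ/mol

ΔH_rxn = 0.8 kJ/mol

(1) reversed: +119.2 kJ/mol
(2) × 2: (2)·(+83.7) = +167.4 kJ/mol
(3): not needed.
(4) as written: -285.8 kJ/mol
ΔH_rxn = (+119.2) + (+167.4) + (-285.8) = 0.8 kJ/mol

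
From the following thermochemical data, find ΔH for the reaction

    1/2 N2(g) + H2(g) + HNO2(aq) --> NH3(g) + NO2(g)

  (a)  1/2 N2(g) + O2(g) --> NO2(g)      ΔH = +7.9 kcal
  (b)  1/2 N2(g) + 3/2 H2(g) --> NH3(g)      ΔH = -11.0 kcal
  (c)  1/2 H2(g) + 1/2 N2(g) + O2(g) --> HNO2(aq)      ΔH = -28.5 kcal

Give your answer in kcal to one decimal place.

(a) as written: +7.9 kcal
(b) as written: -11.0 kcal
(c) reversed: +28.5 kcal
ΔH = (1)·(+7.9) + (1)·(-11.0) + (-1)·(-28.5) = 25.4 kcal

ΔH = 25.4 kcal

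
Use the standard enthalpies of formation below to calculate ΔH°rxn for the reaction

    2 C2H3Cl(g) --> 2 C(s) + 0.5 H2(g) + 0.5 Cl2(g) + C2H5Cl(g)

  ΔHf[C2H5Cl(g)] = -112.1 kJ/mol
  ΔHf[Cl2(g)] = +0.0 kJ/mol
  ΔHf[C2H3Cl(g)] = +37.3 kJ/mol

Products: 2·(+0.0) + 1/2·(+0.0) + 1/2·(+0.0) + 1·(-112.1) = -112.1
Reactants: 2·(+37.3) = +74.6
ΔH°rxn = (-112.1) − (+74.6) = -186.7 kJ/mol

ΔH°rxn = -186.7 kJ/mol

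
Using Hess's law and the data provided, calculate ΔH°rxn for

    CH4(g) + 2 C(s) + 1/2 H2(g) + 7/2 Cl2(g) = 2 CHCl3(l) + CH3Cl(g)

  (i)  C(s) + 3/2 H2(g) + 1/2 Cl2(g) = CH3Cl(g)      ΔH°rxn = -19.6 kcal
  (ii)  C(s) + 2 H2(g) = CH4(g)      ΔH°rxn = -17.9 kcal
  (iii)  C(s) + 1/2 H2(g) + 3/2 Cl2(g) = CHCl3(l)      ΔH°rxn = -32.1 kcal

(i) as written (CH3Cl(g) already on the product side): -19.6 kcal
(ii) reversed (CH4(g) must end up as a reactant): +17.9 kcal
(iii) × 2 (scale by 2 for the 2 CHCl3(l)): (2)·(-32.1) = -64.2 kcal
ΔH°rxn = (-19.6) + (+17.9) + (-64.2) = -65.9 kcal

ΔH°rxn = -65.9 kcal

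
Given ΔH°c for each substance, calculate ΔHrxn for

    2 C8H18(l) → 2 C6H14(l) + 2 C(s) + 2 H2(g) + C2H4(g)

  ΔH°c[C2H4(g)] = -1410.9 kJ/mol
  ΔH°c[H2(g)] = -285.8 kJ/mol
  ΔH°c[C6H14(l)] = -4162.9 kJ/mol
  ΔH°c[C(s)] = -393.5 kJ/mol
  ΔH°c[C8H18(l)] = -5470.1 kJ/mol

ΔHrxn = 155.1 kJ/mol

With combustion enthalpies, reactants minus products:
= [2·(-5470.1)] − [2·(-4162.9) + 2·(-393.5) + 2·(-285.8) + 1·(-1410.9)]
= 155.1 kJ/mol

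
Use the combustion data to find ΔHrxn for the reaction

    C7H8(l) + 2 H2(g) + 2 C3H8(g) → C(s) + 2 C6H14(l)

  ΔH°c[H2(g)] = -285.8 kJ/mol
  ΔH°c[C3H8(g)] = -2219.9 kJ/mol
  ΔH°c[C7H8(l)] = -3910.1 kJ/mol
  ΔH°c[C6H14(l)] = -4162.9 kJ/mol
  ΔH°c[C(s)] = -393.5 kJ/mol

Using ΔH = Σ nΔHc°(reactants) − Σ nΔHc°(products):
= [1·(-3910.1) + 2·(-285.8) + 2·(-2219.9)] − [1·(-393.5) + 2·(-4162.9)]
= -202.2 kJ/mol

ΔHrxn = -202.2 kJ/mol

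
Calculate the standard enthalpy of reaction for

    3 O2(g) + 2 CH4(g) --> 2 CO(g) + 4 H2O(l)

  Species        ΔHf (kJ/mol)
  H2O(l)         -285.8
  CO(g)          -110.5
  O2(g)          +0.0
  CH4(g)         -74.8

ΔH°rxn = Σ nΔHf°(products) − Σ nΔHf°(reactants).
Products: 2·(-110.5) + 4·(-285.8) = -1364.2
Reactants: 3·(+0.0) + 2·(-74.8) = -149.6
ΔHrxn = (-1364.2) − (-149.6) = -1214.6 kJ/mol

ΔHrxn = -1214.6 kJ/mol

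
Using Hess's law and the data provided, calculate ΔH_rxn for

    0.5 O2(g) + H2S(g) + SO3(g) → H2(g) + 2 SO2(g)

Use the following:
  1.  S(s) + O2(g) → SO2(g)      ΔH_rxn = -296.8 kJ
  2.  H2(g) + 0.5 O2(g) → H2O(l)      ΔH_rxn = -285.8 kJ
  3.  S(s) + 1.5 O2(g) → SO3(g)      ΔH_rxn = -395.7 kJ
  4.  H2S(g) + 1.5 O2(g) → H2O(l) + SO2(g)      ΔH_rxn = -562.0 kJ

eq. 1 as written: -296.8 kJ
eq. 2 reversed: +285.8 kJ
eq. 3 reversed: +395.7 kJ
eq. 4 as written: -562.0 kJ
Since enthalpy is a state function, ΔH_rxn = (-296.8) + (+285.8) + (+395.7) + (-562.0) = -177.3 kJ

ΔH_rxn = -177.3 kJ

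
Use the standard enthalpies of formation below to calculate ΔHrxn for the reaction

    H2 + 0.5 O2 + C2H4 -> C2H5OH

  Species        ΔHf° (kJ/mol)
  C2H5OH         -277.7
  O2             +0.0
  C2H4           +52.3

ΔHrxn = -330.0 kJ/mol

Products: 1·(-277.7) = -277.7
Reactants: 1·(+0.0) + 1/2·(+0.0) + 1·(+52.3) = +52.3
ΔHrxn = (-277.7) − (+52.3) = -330.0 kJ/mol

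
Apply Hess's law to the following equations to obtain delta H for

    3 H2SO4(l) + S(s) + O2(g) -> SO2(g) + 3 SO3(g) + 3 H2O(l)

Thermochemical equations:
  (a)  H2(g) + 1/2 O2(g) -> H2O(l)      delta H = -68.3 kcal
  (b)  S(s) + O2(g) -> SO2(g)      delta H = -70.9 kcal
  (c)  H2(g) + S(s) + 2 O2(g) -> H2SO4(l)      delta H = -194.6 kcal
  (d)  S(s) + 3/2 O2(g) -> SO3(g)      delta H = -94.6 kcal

delta H = 24.2 kcal

(a) × 3 (scale by 3 for the 3 H2O(l)): (3)·(-68.3) = -204.9 kcal
(b) as written (SO2(g) already on the product side): -70.9 kcal
(c) reversed and × 3 (H2SO4(l) must end up as a reactant; scale by 3 for the 3 H2SO4(l)): (-3)·(-194.6) = +583.8 kcal
(d) × 3 (scale by 3 for the 3 SO3(g)): (3)·(-94.6) = -283.8 kcal
Summing the manipulated equations, delta H = (3)·(-68.3) + (1)·(-70.9) + (-3)·(-194.6) + (3)·(-94.6) = 24.2 kcal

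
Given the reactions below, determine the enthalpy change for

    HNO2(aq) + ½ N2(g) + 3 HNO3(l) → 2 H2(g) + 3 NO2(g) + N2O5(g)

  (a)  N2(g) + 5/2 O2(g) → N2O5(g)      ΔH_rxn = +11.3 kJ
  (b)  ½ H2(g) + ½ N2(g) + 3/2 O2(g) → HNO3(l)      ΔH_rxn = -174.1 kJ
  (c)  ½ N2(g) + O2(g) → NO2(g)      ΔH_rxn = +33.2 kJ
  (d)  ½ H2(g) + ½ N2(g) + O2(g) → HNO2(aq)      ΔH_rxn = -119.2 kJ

ΔH_rxn = 752.4 kJ

(a) as written: +11.3 kJ
(b) reversed and × 3: (-3)·(-174.1) = +522.3 kJ
(c) × 3: (3)·(+33.2) = +99.6 kJ
(d) reversed: +119.2 kJ
Since enthalpy is a state function, ΔH_rxn = (+11.3) + (+522.3) + (+99.6) + (+119.2) = 752.4 kJ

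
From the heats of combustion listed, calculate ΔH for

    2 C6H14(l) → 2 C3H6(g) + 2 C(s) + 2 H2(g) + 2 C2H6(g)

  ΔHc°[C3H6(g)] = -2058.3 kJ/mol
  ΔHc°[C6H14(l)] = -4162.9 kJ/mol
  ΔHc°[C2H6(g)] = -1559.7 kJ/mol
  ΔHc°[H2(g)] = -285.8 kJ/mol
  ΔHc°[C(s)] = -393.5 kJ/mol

ΔH = 268.8 kJ/mol

With combustion enthalpies, reactants minus products:
= [2·(-4162.9)] − [2·(-2058.3) + 2·(-393.5) + 2·(-285.8) + 2·(-1559.7)]
= 268.8 kJ/mol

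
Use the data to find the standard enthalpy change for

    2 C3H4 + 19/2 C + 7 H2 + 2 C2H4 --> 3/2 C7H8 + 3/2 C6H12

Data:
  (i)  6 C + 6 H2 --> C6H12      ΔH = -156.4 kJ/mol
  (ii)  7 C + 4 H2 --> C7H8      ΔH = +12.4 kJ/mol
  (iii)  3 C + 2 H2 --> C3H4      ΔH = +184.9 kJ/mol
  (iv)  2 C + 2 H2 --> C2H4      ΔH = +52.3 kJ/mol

ΔH = -690.4 kJ/mol

(i) × 3/2 (scale by 3/2 for the 3/2 C6H12): (3/2)·(-156.4) = -234.6 kJ/mol
(ii) × 3/2 (×3/2 to match 3/2 C7H8 in the target): (3/2)·(+12.4) = +18.6 kJ/mol
(iii) reversed and × 2 (C3H4 must end up as a reactant; scale by 2 for the 2 C3H4): (-2)·(+184.9) = -369.8 kJ/mol
(iv) reversed and × 2 (reverse to put C2H4 on the reactant side; ×2 to match 2 C2H4 in the target): (-2)·(+52.3) = -104.6 kJ/mol
Since enthalpy is a state function, ΔH = (-234.6) + (+18.6) + (-369.8) + (-104.6) = -690.4 kJ/mol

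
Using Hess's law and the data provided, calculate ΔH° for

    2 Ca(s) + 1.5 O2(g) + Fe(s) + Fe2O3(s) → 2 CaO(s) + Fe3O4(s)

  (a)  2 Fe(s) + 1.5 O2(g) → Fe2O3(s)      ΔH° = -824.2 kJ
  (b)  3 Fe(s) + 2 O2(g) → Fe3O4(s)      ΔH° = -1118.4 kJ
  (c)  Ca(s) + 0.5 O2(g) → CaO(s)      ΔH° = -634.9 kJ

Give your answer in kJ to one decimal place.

(a) reversed (Fe2O3(s) must end up as a reactant): +824.2 kJ
(b) as written (Fe3O4(s) already on the product side): -1118.4 kJ
(c) × 2 (scale by 2 for the 2 CaO(s)): (2)·(-634.9) = -1269.8 kJ
By Hess's law, ΔH° = (+824.2) + (-1118.4) + (-1269.8) = -1564.0 kJ

ΔH° = -1564.0 kJ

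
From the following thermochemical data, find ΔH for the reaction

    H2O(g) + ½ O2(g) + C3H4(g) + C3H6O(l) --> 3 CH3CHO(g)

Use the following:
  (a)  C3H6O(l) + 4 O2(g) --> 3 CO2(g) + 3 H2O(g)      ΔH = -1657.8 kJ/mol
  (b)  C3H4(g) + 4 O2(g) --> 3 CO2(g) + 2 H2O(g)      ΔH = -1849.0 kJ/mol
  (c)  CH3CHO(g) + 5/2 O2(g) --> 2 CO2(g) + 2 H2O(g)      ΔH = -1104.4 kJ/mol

ΔH = -193.6 kJ/mol

(a) as written: -1657.8 kJ/mol
(b) as written: -1849.0 kJ/mol
(c) reversed and × 3: (-3)·(-1104.4) = +3313.2 kJ/mol
ΔH = (-1657.8) + (-1849.0) + (+3313.2) = -193.6 kJ/mol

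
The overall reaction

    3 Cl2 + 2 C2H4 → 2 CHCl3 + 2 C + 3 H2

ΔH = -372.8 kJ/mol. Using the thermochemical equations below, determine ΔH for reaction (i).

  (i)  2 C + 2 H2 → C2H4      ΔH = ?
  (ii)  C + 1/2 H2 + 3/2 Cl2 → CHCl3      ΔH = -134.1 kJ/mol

ΔH = 52.3 kJ/mol

(i) reversed and × 2: contributes −2·x
(ii) × 2: (2)·(-134.1) = -268.2 kJ/mol
-372.8 = (-268.2) − 2·x
x = (-372.8 − (-268.2)) / (-2) = 52.3 kJ/mol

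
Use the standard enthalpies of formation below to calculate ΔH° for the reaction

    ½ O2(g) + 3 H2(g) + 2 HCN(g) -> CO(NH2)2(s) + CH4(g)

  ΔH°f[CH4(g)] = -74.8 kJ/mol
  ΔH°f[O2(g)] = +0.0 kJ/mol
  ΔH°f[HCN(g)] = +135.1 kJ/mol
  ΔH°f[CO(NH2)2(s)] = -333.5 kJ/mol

Products: 1·(-333.5) + 1·(-74.8) = -408.3
Reactants: 1/2·(+0.0) + 3·(+0.0) + 2·(+135.1) = +270.2
ΔH° = (-408.3) − (+270.2) = -678.5 kJ/mol

ΔH° = -678.5 kJ/mol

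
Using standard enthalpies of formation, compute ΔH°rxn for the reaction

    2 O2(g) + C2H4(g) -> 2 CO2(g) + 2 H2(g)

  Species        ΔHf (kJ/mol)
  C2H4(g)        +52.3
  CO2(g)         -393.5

ΔH°rxn = -839.3 kJ/mol

Products: 2·(-393.5) + 2·(+0.0) = -787.0
Reactants: 2·(+0.0) + 1·(+52.3) = +52.3
ΔH°rxn = (-787.0) − (+52.3) = -839.3 kJ/mol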